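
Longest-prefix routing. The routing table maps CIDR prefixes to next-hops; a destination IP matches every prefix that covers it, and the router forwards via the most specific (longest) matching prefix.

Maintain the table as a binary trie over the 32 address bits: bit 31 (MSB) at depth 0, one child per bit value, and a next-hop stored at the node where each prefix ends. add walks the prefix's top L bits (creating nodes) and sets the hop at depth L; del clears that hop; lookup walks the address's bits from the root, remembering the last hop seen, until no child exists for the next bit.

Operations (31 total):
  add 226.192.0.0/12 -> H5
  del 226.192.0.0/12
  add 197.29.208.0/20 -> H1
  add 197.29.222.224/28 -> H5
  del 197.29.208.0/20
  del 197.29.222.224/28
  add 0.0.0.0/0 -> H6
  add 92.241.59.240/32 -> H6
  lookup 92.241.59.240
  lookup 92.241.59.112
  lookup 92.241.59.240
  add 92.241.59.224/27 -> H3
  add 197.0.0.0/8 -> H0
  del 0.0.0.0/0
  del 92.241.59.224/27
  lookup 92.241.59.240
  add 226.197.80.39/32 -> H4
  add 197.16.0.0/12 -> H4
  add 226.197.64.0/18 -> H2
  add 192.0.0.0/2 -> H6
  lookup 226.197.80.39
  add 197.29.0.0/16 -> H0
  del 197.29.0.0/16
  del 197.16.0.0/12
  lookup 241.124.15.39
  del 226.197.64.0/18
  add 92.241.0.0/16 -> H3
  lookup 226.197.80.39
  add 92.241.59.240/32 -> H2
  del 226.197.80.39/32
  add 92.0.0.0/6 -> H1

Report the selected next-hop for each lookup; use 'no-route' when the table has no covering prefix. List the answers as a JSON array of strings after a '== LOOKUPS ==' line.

Process each operation:
  + 226.192.0.0/12 (H5) depth=12
  - 226.192.0.0/12 clear@12
  + 197.29.208.0/20 (H1) depth=20
  + 197.29.222.224/28 (H5) depth=28
  - 197.29.208.0/20 clear@20
  - 197.29.222.224/28 clear@28
  + 0.0.0.0/0 (H6) depth=0
  + 92.241.59.240/32 (H6) depth=32
  Q 92.241.59.240: descend 01011100111100010011101111110000 ; hops seen [H6,H6] ; pick H6
  Q 92.241.59.112: descend 010111001111000100111011 ; hops seen [H6] ; pick H6
  Q 92.241.59.240: descend 01011100111100010011101111110000 ; hops seen [H6,H6] ; pick H6
  + 92.241.59.224/27 (H3) depth=27
  + 197.0.0.0/8 (H0) depth=8
  - 0.0.0.0/0 clear@0
  - 92.241.59.224/27 clear@27
  Q 92.241.59.240: descend 01011100111100010011101111110000 ; hops seen [H6] ; pick H6
  + 226.197.80.39/32 (H4) depth=32
  + 197.16.0.0/12 (H4) depth=12
  + 226.197.64.0/18 (H2) depth=18
  + 192.0.0.0/2 (H6) depth=2
  Q 226.197.80.39: descend 11100010110001010101000000100111 ; hops seen [H6,H2,H4] ; pick H4
  + 197.29.0.0/16 (H0) depth=16
  - 197.29.0.0/16 clear@16
  - 197.16.0.0/12 clear@12
  Q 241.124.15.39: descend 111 ; hops seen [H6] ; pick H6
  - 226.197.64.0/18 clear@18
  + 92.241.0.0/16 (H3) depth=16
  Q 226.197.80.39: descend 11100010110001010101000000100111 ; hops seen [H6,H4] ; pick H4
  + 92.241.59.240/32 (H2) depth=32
  - 226.197.80.39/32 clear@32
  + 92.0.0.0/6 (H1) depth=6

== LOOKUPS ==
["H6","H6","H6","H6","H4","H6","H4"]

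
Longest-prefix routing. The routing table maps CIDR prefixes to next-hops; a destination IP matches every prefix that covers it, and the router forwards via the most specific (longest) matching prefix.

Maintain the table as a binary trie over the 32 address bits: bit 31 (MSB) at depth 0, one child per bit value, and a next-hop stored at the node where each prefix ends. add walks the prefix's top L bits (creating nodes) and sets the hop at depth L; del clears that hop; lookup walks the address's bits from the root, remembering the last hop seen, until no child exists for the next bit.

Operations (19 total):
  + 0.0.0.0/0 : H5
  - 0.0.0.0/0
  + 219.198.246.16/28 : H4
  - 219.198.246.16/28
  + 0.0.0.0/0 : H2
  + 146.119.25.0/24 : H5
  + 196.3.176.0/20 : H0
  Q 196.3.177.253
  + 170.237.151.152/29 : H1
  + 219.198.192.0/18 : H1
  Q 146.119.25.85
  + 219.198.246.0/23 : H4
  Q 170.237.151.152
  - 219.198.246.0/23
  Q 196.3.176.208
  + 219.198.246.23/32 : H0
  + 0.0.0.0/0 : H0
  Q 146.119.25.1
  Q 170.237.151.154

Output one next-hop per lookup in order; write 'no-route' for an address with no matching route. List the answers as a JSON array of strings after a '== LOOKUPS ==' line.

Trace:
  add 0.0.0.0/0 -> H5 at depth 0
  del 0.0.0.0/0 (clear depth 0)
  add 219.198.246.16/28 -> H4 at depth 28
  del 219.198.246.16/28 (clear depth 28)
  add 0.0.0.0/0 -> H2 at depth 0
  add 146.119.25.0/24 -> H5 at depth 24
  add 196.3.176.0/20 -> H0 at depth 20
  Q 196.3.177.253: descend 11000100000000111011 ; hops seen [H2,H0] ; pick H0
  add 170.237.151.152/29 -> H1 at depth 29
  add 219.198.192.0/18 -> H1 at depth 18
  Q 146.119.25.85: descend 100100100111011100011001 ; hops seen [H2,H5] ; pick H5
  add 219.198.246.0/23 -> H4 at depth 23
  Q 170.237.151.152: descend 10101010111011011001011110011 ; hops seen [H2,H1] ; pick H1
  del 219.198.246.0/23 (clear depth 23)
  Q 196.3.176.208: descend 11000100000000111011 ; hops seen [H2,H0] ; pick H0
  add 219.198.246.23/32 -> H0 at depth 32
  add 0.0.0.0/0 -> H0 at depth 0
  Q 146.119.25.1: descend 100100100111011100011001 ; hops seen [H0,H5] ; pick H5
  Q 170.237.151.154: descend 10101010111011011001011110011 ; hops seen [H0,H1] ; pick H1

== LOOKUPS ==
["H0","H5","H1","H0","H5","H1"]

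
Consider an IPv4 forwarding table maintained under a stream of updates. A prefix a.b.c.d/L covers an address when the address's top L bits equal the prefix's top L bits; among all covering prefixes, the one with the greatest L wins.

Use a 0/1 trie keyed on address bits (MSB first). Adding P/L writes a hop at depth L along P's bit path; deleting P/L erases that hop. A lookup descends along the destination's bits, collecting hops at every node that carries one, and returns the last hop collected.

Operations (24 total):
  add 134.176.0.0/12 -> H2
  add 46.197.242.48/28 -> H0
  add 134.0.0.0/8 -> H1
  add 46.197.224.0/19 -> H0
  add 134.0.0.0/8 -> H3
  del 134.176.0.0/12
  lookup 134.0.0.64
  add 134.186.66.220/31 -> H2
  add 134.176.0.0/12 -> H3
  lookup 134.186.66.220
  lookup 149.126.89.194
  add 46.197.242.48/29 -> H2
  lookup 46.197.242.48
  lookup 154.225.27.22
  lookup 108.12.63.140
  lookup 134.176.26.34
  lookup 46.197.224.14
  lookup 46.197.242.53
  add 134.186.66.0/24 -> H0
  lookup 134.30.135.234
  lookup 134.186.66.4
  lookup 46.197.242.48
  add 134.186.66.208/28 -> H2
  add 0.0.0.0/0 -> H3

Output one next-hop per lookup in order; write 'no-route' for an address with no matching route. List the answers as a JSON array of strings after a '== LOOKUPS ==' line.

Trace:
  + 134.176.0.0/12 (H2) depth=12
  + 46.197.242.48/28 (H0) depth=28
  + 134.0.0.0/8 (H1) depth=8
  + 46.197.224.0/19 (H0) depth=19
  + 134.0.0.0/8 (H3) depth=8
  del 134.176.0.0/12 (clear depth 12)
  lookup 134.0.0.64: bits 10000110 walk d0:-→d1:-→d2:-→d3:-→d4:-→d5:-→d6:-→d7:-→d8:H3 -> H3
  + 134.186.66.220/31 (H2) depth=31
  + 134.176.0.0/12 (H3) depth=12
  lookup 134.186.66.220: bits 1000011010111010010000101101110 walk d0:-→d1:-→d2:-→d3:-→d4:-→d5:-→d6:-→d7:-→d8:H3→d9:-→d10:-→d11:-→d12:H3→d13:-→d14:-→d15:-→d16:-→d17:-→d18:-→d19:-→d20:-→d21:-→d22:-→d23:-→d24:-→d25:-→d26:-→d27:-→d28:-→d29:-→d30:-→d31:H2 -> H2
  lookup 149.126.89.194: bits 100 walk d0:-→d1:-→d2:-→d3:- -> no-route
  + 46.197.242.48/29 (H2) depth=29
  lookup 46.197.242.48: bits 00101110110001011111001000110 walk d0:-→d1:-→d2:-→d3:-→d4:-→d5:-→d6:-→d7:-→d8:-→d9:-→d10:-→d11:-→d12:-→d13:-→d14:-→d15:-→d16:-→d17:-→d18:-→d19:H0→d20:-→d21:-→d22:-→d23:-→d24:-→d25:-→d26:-→d27:-→d28:H0→d29:H2 -> H2
  lookup 154.225.27.22: bits 100 walk d0:-→d1:-→d2:-→d3:- -> no-route
  lookup 108.12.63.140: bits 0 walk d0:-→d1:- -> no-route
  lookup 134.176.26.34: bits 100001101011 walk d0:-→d1:-→d2:-→d3:-→d4:-→d5:-→d6:-→d7:-→d8:H3→d9:-→d10:-→d11:-→d12:H3 -> H3
  lookup 46.197.224.14: bits 0010111011000101111 walk d0:-→d1:-→d2:-→d3:-→d4:-→d5:-→d6:-→d7:-→d8:-→d9:-→d10:-→d11:-→d12:-→d13:-→d14:-→d15:-→d16:-→d17:-→d18:-→d19:H0 -> H0
  lookup 46.197.242.53: bits 00101110110001011111001000110 walk d0:-→d1:-→d2:-→d3:-→d4:-→d5:-→d6:-→d7:-→d8:-→d9:-→d10:-→d11:-→d12:-→d13:-→d14:-→d15:-→d16:-→d17:-→d18:-→d19:H0→d20:-→d21:-→d22:-→d23:-→d24:-→d25:-→d26:-→d27:-→d28:H0→d29:H2 -> H2
  + 134.186.66.0/24 (H0) depth=24
  lookup 134.30.135.234: bits 10000110 walk d0:-→d1:-→d2:-→d3:-→d4:-→d5:-→d6:-→d7:-→d8:H3 -> H3
  lookup 134.186.66.4: bits 100001101011101001000010 walk d0:-→d1:-→d2:-→d3:-→d4:-→d5:-→d6:-→d7:-→d8:H3→d9:-→d10:-→d11:-→d12:H3→d13:-→d14:-→d15:-→d16:-→d17:-→d18:-→d19:-→d20:-→d21:-→d22:-→d23:-→d24:H0 -> H0
  lookup 46.197.242.48: bits 00101110110001011111001000110 walk d0:-→d1:-→d2:-→d3:-→d4:-→d5:-→d6:-→d7:-→d8:-→d9:-→d10:-→d11:-→d12:-→d13:-→d14:-→d15:-→d16:-→d17:-→d18:-→d19:H0→d20:-→d21:-→d22:-→d23:-→d24:-→d25:-→d26:-→d27:-→d28:H0→d29:H2 -> H2
  + 134.186.66.208/28 (H2) depth=28
  + 0.0.0.0/0 (H3) depth=0

== LOOKUPS ==
["H3","H2","no-route","H2","no-route","no-route","H3","H0","H2","H3","H0","H2"]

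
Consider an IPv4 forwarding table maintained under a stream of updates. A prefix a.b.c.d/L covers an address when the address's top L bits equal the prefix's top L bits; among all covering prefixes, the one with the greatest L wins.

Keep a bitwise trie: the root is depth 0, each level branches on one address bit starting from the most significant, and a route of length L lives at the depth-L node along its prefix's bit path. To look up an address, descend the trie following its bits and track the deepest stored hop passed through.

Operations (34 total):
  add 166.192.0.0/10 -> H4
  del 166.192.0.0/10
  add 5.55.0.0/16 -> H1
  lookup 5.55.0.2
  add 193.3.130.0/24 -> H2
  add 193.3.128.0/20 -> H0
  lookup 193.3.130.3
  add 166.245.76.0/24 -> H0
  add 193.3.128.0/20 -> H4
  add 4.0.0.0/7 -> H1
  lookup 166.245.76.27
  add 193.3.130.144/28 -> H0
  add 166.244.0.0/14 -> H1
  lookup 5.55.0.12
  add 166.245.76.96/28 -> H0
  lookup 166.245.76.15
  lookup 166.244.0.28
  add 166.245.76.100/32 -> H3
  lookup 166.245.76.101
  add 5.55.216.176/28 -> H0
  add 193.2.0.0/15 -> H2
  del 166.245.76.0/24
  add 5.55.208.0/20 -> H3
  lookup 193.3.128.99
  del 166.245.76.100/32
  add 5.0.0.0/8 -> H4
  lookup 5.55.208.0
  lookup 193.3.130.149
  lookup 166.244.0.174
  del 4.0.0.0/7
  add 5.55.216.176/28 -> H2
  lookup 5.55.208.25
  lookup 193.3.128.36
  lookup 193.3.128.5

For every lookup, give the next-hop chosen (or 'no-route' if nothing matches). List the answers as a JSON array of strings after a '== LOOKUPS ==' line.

Apply in order:
  add 166.192.0.0/10 -> H4 at depth 10
  del 166.192.0.0/10 (clear depth 10)
  add 5.55.0.0/16 -> H1 at depth 16
  lookup 5.55.0.2: bits 0000010100110111 walk d0:-→d1:-→d2:-→d3:-→d4:-→d5:-→d6:-→d7:-→d8:-→d9:-→d10:-→d11:-→d12:-→d13:-→d14:-→d15:-→d16:H1 -> H1
  add 193.3.130.0/24 -> H2 at depth 24
  add 193.3.128.0/20 -> H0 at depth 20
  lookup 193.3.130.3: bits 110000010000001110000010 walk d0:-→d1:-→d2:-→d3:-→d4:-→d5:-→d6:-→d7:-→d8:-→d9:-→d10:-→d11:-→d12:-→d13:-→d14:-→d15:-→d16:-→d17:-→d18:-→d19:-→d20:H0→d21:-→d22:-→d23:-→d24:H2 -> H2
  add 166.245.76.0/24 -> H0 at depth 24
  add 193.3.128.0/20 -> H4 at depth 20
  add 4.0.0.0/7 -> H1 at depth 7
  lookup 166.245.76.27: bits 101001101111010101001100 walk d0:-→d1:-→d2:-→d3:-→d4:-→d5:-→d6:-→d7:-→d8:-→d9:-→d10:-→d11:-→d12:-→d13:-→d14:-→d15:-→d16:-→d17:-→d18:-→d19:-→d20:-→d21:-→d22:-→d23:-→d24:H0 -> H0
  add 193.3.130.144/28 -> H0 at depth 28
  add 166.244.0.0/14 -> H1 at depth 14
  lookup 5.55.0.12: bits 0000010100110111 walk d0:-→d1:-→d2:-→d3:-→d4:-→d5:-→d6:-→d7:H1→d8:-→d9:-→d10:-→d11:-→d12:-→d13:-→d14:-→d15:-→d16:H1 -> H1
  add 166.245.76.96/28 -> H0 at depth 28
  lookup 166.245.76.15: bits 1010011011110101010011000 walk d0:-→d1:-→d2:-→d3:-→d4:-→d5:-→d6:-→d7:-→d8:-→d9:-→d10:-→d11:-→d12:-→d13:-→d14:H1→d15:-→d16:-→d17:-→d18:-→d19:-→d20:-→d21:-→d22:-→d23:-→d24:H0→d25:- -> H0
  lookup 166.244.0.28: bits 101001101111010 walk d0:-→d1:-→d2:-→d3:-→d4:-→d5:-→d6:-→d7:-→d8:-→d9:-→d10:-→d11:-→d12:-→d13:-→d14:H1→d15:- -> H1
  add 166.245.76.100/32 -> H3 at depth 32
  lookup 166.245.76.101: bits 1010011011110101010011000110010 walk d0:-→d1:-→d2:-→d3:-→d4:-→d5:-→d6:-→d7:-→d8:-→d9:-→d10:-→d11:-→d12:-→d13:-→d14:H1→d15:-→d16:-→d17:-→d18:-→d19:-→d20:-→d21:-→d22:-→d23:-→d24:H0→d25:-→d26:-→d27:-→d28:H0→d29:-→d30:-→d31:- -> H0
  add 5.55.216.176/28 -> H0 at depth 28
  add 193.2.0.0/15 -> H2 at depth 15
  del 166.245.76.0/24 (clear depth 24)
  add 5.55.208.0/20 -> H3 at depth 20
  lookup 193.3.128.99: bits 1100000100000011100000 walk d0:-→d1:-→d2:-→d3:-→d4:-→d5:-→d6:-→d7:-→d8:-→d9:-→d10:-→d11:-→d12:-→d13:-→d14:-→d15:H2→d16:-→d17:-→d18:-→d19:-→d20:H4→d21:-→d22:- -> H4
  del 166.245.76.100/32 (clear depth 32)
  add 5.0.0.0/8 -> H4 at depth 8
  lookup 5.55.208.0: bits 00000101001101111101 walk d0:-→d1:-→d2:-→d3:-→d4:-→d5:-→d6:-→d7:H1→d8:H4→d9:-→d10:-→d11:-→d12:-→d13:-→d14:-→d15:-→d16:H1→d17:-→d18:-→d19:-→d20:H3 -> H3
  lookup 193.3.130.149: bits 1100000100000011100000101001 walk d0:-→d1:-→d2:-→d3:-→d4:-→d5:-→d6:-→d7:-→d8:-→d9:-→d10:-→d11:-→d12:-→d13:-→d14:-→d15:H2→d16:-→d17:-→d18:-→d19:-→d20:H4→d21:-→d22:-→d23:-→d24:H2→d25:-→d26:-→d27:-→d28:H0 -> H0
  lookup 166.244.0.174: bits 101001101111010 walk d0:-→d1:-→d2:-→d3:-→d4:-→d5:-→d6:-→d7:-→d8:-→d9:-→d10:-→d11:-→d12:-→d13:-→d14:H1→d15:- -> H1
  del 4.0.0.0/7 (clear depth 7)
  add 5.55.216.176/28 -> H2 at depth 28
  lookup 5.55.208.25: bits 00000101001101111101 walk d0:-→d1:-→d2:-→d3:-→d4:-→d5:-→d6:-→d7:-→d8:H4→d9:-→d10:-→d11:-→d12:-→d13:-→d14:-→d15:-→d16:H1→d17:-→d18:-→d19:-→d20:H3 -> H3
  lookup 193.3.128.36: bits 1100000100000011100000 walk d0:-→d1:-→d2:-→d3:-→d4:-→d5:-→d6:-→d7:-→d8:-→d9:-→d10:-→d11:-→d12:-→d13:-→d14:-→d15:H2→d16:-→d17:-→d18:-→d19:-→d20:H4→d21:-→d22:- -> H4
  lookup 193.3.128.5: bits 1100000100000011100000 walk d0:-→d1:-→d2:-→d3:-→d4:-→d5:-→d6:-→d7:-→d8:-→d9:-→d10:-→d11:-→d12:-→d13:-→d14:-→d15:H2→d16:-→d17:-→d18:-→d19:-→d20:H4→d21:-→d22:- -> H4

== LOOKUPS ==
["H1","H2","H0","H1","H0","H1","H0","H4","H3","H0","H1","H3","H4","H4"]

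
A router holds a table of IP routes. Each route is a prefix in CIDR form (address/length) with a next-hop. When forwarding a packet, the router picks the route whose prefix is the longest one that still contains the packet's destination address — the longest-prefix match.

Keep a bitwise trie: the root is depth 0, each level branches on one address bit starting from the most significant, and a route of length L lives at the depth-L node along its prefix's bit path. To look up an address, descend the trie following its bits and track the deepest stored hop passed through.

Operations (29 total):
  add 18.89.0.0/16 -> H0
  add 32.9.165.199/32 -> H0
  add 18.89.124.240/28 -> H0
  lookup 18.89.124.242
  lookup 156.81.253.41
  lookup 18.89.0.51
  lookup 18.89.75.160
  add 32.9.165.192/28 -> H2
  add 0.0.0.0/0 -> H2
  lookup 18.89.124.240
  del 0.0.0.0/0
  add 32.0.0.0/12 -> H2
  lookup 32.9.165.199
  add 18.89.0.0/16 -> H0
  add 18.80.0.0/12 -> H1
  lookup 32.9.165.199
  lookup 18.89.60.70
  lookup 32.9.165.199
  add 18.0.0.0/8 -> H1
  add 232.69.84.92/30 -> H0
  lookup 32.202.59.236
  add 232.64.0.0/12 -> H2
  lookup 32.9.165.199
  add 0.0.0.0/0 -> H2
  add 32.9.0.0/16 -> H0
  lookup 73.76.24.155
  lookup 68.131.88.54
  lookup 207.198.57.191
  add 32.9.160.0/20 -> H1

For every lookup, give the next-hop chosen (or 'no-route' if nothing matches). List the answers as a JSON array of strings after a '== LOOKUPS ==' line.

Process each operation:
  add 18.89.0.0/16 -> H0 at depth 16
  add 32.9.165.199/32 -> H0 at depth 32
  add 18.89.124.240/28 -> H0 at depth 28
  Q 18.89.124.242: descend 0001001001011001011111001111 ; hops seen [H0,H0] ; pick H0
  Q 156.81.253.41: descend ε ; hops seen [∅] ; pick no-route
  Q 18.89.0.51: descend 00010010010110010 ; hops seen [H0] ; pick H0
  Q 18.89.75.160: descend 000100100101100101 ; hops seen [H0] ; pick H0
  add 32.9.165.192/28 -> H2 at depth 28
  add 0.0.0.0/0 -> H2 at depth 0
  Q 18.89.124.240: descend 0001001001011001011111001111 ; hops seen [H2,H0,H0] ; pick H0
  - 0.0.0.0/0 clear@0
  add 32.0.0.0/12 -> H2 at depth 12
  Q 32.9.165.199: descend 00100000000010011010010111000111 ; hops seen [H2,H2,H0] ; pick H0
  add 18.89.0.0/16 -> H0 at depth 16
  add 18.80.0.0/12 -> H1 at depth 12
  Q 32.9.165.199: descend 00100000000010011010010111000111 ; hops seen [H2,H2,H0] ; pick H0
  Q 18.89.60.70: descend 00010010010110010 ; hops seen [H1,H0] ; pick H0
  Q 32.9.165.199: descend 00100000000010011010010111000111 ; hops seen [H2,H2,H0] ; pick H0
  add 18.0.0.0/8 -> H1 at depth 8
  add 232.69.84.92/30 -> H0 at depth 30
  Q 32.202.59.236: descend 00100000 ; hops seen [∅] ; pick no-route
  add 232.64.0.0/12 -> H2 at depth 12
  Q 32.9.165.199: descend 00100000000010011010010111000111 ; hops seen [H2,H2,H0] ; pick H0
  add 0.0.0.0/0 -> H2 at depth 0
  add 32.9.0.0/16 -> H0 at depth 16
  Q 73.76.24.155: descend 0 ; hops seen [H2] ; pick H2
  Q 68.131.88.54: descend 0 ; hops seen [H2] ; pick H2
  Q 207.198.57.191: descend 11 ; hops seen [H2] ; pick H2
  add 32.9.160.0/20 -> H1 at depth 20

== LOOKUPS ==
["H0","no-route","H0","H0","H0","H0","H0","H0","H0","no-route","H0","H2","H2","H2"]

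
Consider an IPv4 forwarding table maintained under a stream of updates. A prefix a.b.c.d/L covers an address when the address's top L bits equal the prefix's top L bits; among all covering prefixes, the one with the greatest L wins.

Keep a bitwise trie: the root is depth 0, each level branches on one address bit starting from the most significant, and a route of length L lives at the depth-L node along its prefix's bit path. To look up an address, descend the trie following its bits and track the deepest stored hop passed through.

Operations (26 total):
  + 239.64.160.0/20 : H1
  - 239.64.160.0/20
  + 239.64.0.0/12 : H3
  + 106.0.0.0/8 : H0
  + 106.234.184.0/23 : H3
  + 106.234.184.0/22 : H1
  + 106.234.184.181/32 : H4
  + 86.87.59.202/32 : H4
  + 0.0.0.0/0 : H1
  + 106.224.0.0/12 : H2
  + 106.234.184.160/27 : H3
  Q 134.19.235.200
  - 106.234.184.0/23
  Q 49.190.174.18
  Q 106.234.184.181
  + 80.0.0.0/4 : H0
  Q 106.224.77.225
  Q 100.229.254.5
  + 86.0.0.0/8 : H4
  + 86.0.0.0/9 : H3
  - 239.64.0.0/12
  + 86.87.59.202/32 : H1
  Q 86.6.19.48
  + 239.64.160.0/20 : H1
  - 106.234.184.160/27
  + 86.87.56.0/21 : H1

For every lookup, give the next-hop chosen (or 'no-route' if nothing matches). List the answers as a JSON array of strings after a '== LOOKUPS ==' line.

Trace:
  add 239.64.160.0/20 -> H1 at depth 20
  del 239.64.160.0/20 (clear depth 20)
  add 239.64.0.0/12 -> H3 at depth 12
  add 106.0.0.0/8 -> H0 at depth 8
  add 106.234.184.0/23 -> H3 at depth 23
  add 106.234.184.0/22 -> H1 at depth 22
  add 106.234.184.181/32 -> H4 at depth 32
  add 86.87.59.202/32 -> H4 at depth 32
  add 0.0.0.0/0 -> H1 at depth 0
  add 106.224.0.0/12 -> H2 at depth 12
  add 106.234.184.160/27 -> H3 at depth 27
  ? 134.19.235.200  path d0:H1→d1:-  best=H1
  del 106.234.184.0/23 (clear depth 23)
  ? 49.190.174.18  path d0:H1→d1:-  best=H1
  ? 106.234.184.181  path d0:H1→d1:-→d2:-→d3:-→d4:-→d5:-→d6:-→d7:-→d8:H0→d9:-→d10:-→d11:-→d12:H2→d13:-→d14:-→d15:-→d16:-→d17:-→d18:-→d19:-→d20:-→d21:-→d22:H1→d23:-→d24:-→d25:-→d26:-→d27:H3→d28:-→d29:-→d30:-→d31:-→d32:H4  best=H4
  add 80.0.0.0/4 -> H0 at depth 4
  ? 106.224.77.225  path d0:H1→d1:-→d2:-→d3:-→d4:-→d5:-→d6:-→d7:-→d8:H0→d9:-→d10:-→d11:-→d12:H2  best=H2
  ? 100.229.254.5  path d0:H1→d1:-→d2:-→d3:-→d4:-  best=H1
  add 86.0.0.0/8 -> H4 at depth 8
  add 86.0.0.0/9 -> H3 at depth 9
  del 239.64.0.0/12 (clear depth 12)
  add 86.87.59.202/32 -> H1 at depth 32
  ? 86.6.19.48  path d0:H1→d1:-→d2:-→d3:-→d4:H0→d5:-→d6:-→d7:-→d8:H4→d9:H3  best=H3
  add 239.64.160.0/20 -> H1 at depth 20
  del 106.234.184.160/27 (clear depth 27)
  add 86.87.56.0/21 -> H1 at depth 21

== LOOKUPS ==
["H1","H1","H4","H2","H1","H3"]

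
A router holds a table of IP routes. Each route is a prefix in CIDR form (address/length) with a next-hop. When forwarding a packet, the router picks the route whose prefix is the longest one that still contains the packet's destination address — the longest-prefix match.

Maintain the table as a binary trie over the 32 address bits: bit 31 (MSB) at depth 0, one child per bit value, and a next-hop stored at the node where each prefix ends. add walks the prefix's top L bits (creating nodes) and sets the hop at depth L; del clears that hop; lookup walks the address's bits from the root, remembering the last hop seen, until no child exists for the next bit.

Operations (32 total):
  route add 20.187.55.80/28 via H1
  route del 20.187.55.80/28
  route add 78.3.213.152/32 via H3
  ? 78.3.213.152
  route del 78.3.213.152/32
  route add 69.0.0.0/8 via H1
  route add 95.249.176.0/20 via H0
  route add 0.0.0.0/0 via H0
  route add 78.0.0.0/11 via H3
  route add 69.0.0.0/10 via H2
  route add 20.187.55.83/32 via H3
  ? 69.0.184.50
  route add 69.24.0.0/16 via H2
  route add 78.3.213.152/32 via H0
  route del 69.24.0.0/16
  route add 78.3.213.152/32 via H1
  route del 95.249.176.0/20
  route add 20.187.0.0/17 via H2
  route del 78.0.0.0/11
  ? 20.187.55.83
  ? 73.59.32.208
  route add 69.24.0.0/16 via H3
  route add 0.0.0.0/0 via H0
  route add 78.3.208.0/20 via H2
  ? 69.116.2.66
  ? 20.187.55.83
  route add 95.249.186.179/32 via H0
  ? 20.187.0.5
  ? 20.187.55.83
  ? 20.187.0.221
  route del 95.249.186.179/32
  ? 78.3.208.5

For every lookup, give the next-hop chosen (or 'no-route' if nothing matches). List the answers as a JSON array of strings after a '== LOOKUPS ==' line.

Trace:
  + 20.187.55.80/28 (H1) depth=28
  - 20.187.55.80/28 clear@28
  + 78.3.213.152/32 (H3) depth=32
  lookup 78.3.213.152: bits 01001110000000111101010110011000 walk d0:-→d1:-→d2:-→d3:-→d4:-→d5:-→d6:-→d7:-→d8:-→d9:-→d10:-→d11:-→d12:-→d13:-→d14:-→d15:-→d16:-→d17:-→d18:-→d19:-→d20:-→d21:-→d22:-→d23:-→d24:-→d25:-→d26:-→d27:-→d28:-→d29:-→d30:-→d31:-→d32:H3 -> H3
  - 78.3.213.152/32 clear@32
  + 69.0.0.0/8 (H1) depth=8
  + 95.249.176.0/20 (H0) depth=20
  + 0.0.0.0/0 (H0) depth=0
  + 78.0.0.0/11 (H3) depth=11
  + 69.0.0.0/10 (H2) depth=10
  + 20.187.55.83/32 (H3) depth=32
  lookup 69.0.184.50: bits 0100010100 walk d0:H0→d1:-→d2:-→d3:-→d4:-→d5:-→d6:-→d7:-→d8:H1→d9:-→d10:H2 -> H2
  + 69.24.0.0/16 (H2) depth=16
  + 78.3.213.152/32 (H0) depth=32
  - 69.24.0.0/16 clear@16
  + 78.3.213.152/32 (H1) depth=32
  - 95.249.176.0/20 clear@20
  + 20.187.0.0/17 (H2) depth=17
  - 78.0.0.0/11 clear@11
  lookup 20.187.55.83: bits 00010100101110110011011101010011 walk d0:H0→d1:-→d2:-→d3:-→d4:-→d5:-→d6:-→d7:-→d8:-→d9:-→d10:-→d11:-→d12:-→d13:-→d14:-→d15:-→d16:-→d17:H2→d18:-→d19:-→d20:-→d21:-→d22:-→d23:-→d24:-→d25:-→d26:-→d27:-→d28:-→d29:-→d30:-→d31:-→d32:H3 -> H3
  lookup 73.59.32.208: bits 01001 walk d0:H0→d1:-→d2:-→d3:-→d4:-→d5:- -> H0
  + 69.24.0.0/16 (H3) depth=16
  + 0.0.0.0/0 (H0) depth=0
  + 78.3.208.0/20 (H2) depth=20
  lookup 69.116.2.66: bits 010001010 walk d0:H0→d1:-→d2:-→d3:-→d4:-→d5:-→d6:-→d7:-→d8:H1→d9:- -> H1
  lookup 20.187.55.83: bits 00010100101110110011011101010011 walk d0:H0→d1:-→d2:-→d3:-→d4:-→d5:-→d6:-→d7:-→d8:-→d9:-→d10:-→d11:-→d12:-→d13:-→d14:-→d15:-→d16:-→d17:H2→d18:-→d19:-→d20:-→d21:-→d22:-→d23:-→d24:-→d25:-→d26:-→d27:-→d28:-→d29:-→d30:-→d31:-→d32:H3 -> H3
  + 95.249.186.179/32 (H0) depth=32
  lookup 20.187.0.5: bits 000101001011101100 walk d0:H0→d1:-→d2:-→d3:-→d4:-→d5:-→d6:-→d7:-→d8:-→d9:-→d10:-→d11:-→d12:-→d13:-→d14:-→d15:-→d16:-→d17:H2→d18:- -> H2
  lookup 20.187.55.83: bits 00010100101110110011011101010011 walk d0:H0→d1:-→d2:-→d3:-→d4:-→d5:-→d6:-→d7:-→d8:-→d9:-→d10:-→d11:-→d12:-→d13:-→d14:-→d15:-→d16:-→d17:H2→d18:-→d19:-→d20:-→d21:-→d22:-→d23:-→d24:-→d25:-→d26:-→d27:-→d28:-→d29:-→d30:-→d31:-→d32:H3 -> H3
  lookup 20.187.0.221: bits 000101001011101100 walk d0:H0→d1:-→d2:-→d3:-→d4:-→d5:-→d6:-→d7:-→d8:-→d9:-→d10:-→d11:-→d12:-→d13:-→d14:-→d15:-→d16:-→d17:H2→d18:- -> H2
  - 95.249.186.179/32 clear@32
  lookup 78.3.208.5: bits 010011100000001111010 walk d0:H0→d1:-→d2:-→d3:-→d4:-→d5:-→d6:-→d7:-→d8:-→d9:-→d10:-→d11:-→d12:-→d13:-→d14:-→d15:-→d16:-→d17:-→d18:-→d19:-→d20:H2→d21:- -> H2

== LOOKUPS ==
["H3","H2","H3","H0","H1","H3","H2","H3","H2","H2"]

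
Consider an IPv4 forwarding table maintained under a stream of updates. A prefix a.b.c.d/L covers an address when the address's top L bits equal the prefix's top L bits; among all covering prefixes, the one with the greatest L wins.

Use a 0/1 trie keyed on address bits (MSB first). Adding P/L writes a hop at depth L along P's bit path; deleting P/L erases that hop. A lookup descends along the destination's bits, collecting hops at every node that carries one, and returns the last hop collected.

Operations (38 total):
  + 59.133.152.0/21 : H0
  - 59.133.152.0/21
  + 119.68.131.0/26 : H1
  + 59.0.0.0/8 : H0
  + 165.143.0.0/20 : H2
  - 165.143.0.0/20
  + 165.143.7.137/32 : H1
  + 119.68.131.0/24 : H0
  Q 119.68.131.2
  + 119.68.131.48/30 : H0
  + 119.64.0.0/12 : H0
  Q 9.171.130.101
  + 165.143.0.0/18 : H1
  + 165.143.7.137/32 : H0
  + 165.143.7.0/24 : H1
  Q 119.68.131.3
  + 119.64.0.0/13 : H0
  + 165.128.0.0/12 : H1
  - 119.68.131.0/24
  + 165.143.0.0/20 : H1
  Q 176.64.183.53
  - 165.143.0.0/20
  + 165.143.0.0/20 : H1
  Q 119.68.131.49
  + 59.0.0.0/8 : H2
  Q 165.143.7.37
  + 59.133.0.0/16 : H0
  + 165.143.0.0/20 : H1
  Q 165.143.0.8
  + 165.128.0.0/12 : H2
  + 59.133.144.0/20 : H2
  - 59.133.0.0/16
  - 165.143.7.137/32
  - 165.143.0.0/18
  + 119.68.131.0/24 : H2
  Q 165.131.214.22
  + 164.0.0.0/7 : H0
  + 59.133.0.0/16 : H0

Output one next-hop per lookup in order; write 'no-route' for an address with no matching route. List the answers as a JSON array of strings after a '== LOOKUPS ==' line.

Process each operation:
  add 59.133.152.0/21 -> H0 at depth 21
  del 59.133.152.0/21 (clear depth 21)
  add 119.68.131.0/26 -> H1 at depth 26
  add 59.0.0.0/8 -> H0 at depth 8
  add 165.143.0.0/20 -> H2 at depth 20
  del 165.143.0.0/20 (clear depth 20)
  add 165.143.7.137/32 -> H1 at depth 32
  add 119.68.131.0/24 -> H0 at depth 24
  ? 119.68.131.2  path d0:-→d1:-→d2:-→d3:-→d4:-→d5:-→d6:-→d7:-→d8:-→d9:-→d10:-→d11:-→d12:-→d13:-→d14:-→d15:-→d16:-→d17:-→d18:-→d19:-→d20:-→d21:-→d22:-→d23:-→d24:H0→d25:-→d26:H1  best=H1
  add 119.68.131.48/30 -> H0 at depth 30
  add 119.64.0.0/12 -> H0 at depth 12
  ? 9.171.130.101  path d0:-→d1:-→d2:-  best=no-route
  add 165.143.0.0/18 -> H1 at depth 18
  add 165.143.7.137/32 -> H0 at depth 32
  add 165.143.7.0/24 -> H1 at depth 24
  ? 119.68.131.3  path d0:-→d1:-→d2:-→d3:-→d4:-→d5:-→d6:-→d7:-→d8:-→d9:-→d10:-→d11:-→d12:H0→d13:-→d14:-→d15:-→d16:-→d17:-→d18:-→d19:-→d20:-→d21:-→d22:-→d23:-→d24:H0→d25:-→d26:H1  best=H1
  add 119.64.0.0/13 -> H0 at depth 13
  add 165.128.0.0/12 -> H1 at depth 12
  del 119.68.131.0/24 (clear depth 24)
  add 165.143.0.0/20 -> H1 at depth 20
  ? 176.64.183.53  path d0:-→d1:-→d2:-→d3:-  best=no-route
  del 165.143.0.0/20 (clear depth 20)
  add 165.143.0.0/20 -> H1 at depth 20
  ? 119.68.131.49  path d0:-→d1:-→d2:-→d3:-→d4:-→d5:-→d6:-→d7:-→d8:-→d9:-→d10:-→d11:-→d12:H0→d13:H0→d14:-→d15:-→d16:-→d17:-→d18:-→d19:-→d20:-→d21:-→d22:-→d23:-→d24:-→d25:-→d26:H1→d27:-→d28:-→d29:-→d30:H0  best=H0
  add 59.0.0.0/8 -> H2 at depth 8
  ? 165.143.7.37  path d0:-→d1:-→d2:-→d3:-→d4:-→d5:-→d6:-→d7:-→d8:-→d9:-→d10:-→d11:-→d12:H1→d13:-→d14:-→d15:-→d16:-→d17:-→d18:H1→d19:-→d20:H1→d21:-→d22:-→d23:-→d24:H1  best=H1
  add 59.133.0.0/16 -> H0 at depth 16
  add 165.143.0.0/20 -> H1 at depth 20
  ? 165.143.0.8  path d0:-→d1:-→d2:-→d3:-→d4:-→d5:-→d6:-→d7:-→d8:-→d9:-→d10:-→d11:-→d12:H1→d13:-→d14:-→d15:-→d16:-→d17:-→d18:H1→d19:-→d20:H1→d21:-  best=H1
  add 165.128.0.0/12 -> H2 at depth 12
  add 59.133.144.0/20 -> H2 at depth 20
  del 59.133.0.0/16 (clear depth 16)
  del 165.143.7.137/32 (clear depth 32)
  del 165.143.0.0/18 (clear depth 18)
  add 119.68.131.0/24 -> H2 at depth 24
  ? 165.131.214.22  path d0:-→d1:-→d2:-→d3:-→d4:-→d5:-→d6:-→d7:-→d8:-→d9:-→d10:-→d11:-→d12:H2  best=H2
  add 164.0.0.0/7 -> H0 at depth 7
  add 59.133.0.0/16 -> H0 at depth 16

== LOOKUPS ==
["H1","no-route","H1","no-route","H0","H1","H1","H2"]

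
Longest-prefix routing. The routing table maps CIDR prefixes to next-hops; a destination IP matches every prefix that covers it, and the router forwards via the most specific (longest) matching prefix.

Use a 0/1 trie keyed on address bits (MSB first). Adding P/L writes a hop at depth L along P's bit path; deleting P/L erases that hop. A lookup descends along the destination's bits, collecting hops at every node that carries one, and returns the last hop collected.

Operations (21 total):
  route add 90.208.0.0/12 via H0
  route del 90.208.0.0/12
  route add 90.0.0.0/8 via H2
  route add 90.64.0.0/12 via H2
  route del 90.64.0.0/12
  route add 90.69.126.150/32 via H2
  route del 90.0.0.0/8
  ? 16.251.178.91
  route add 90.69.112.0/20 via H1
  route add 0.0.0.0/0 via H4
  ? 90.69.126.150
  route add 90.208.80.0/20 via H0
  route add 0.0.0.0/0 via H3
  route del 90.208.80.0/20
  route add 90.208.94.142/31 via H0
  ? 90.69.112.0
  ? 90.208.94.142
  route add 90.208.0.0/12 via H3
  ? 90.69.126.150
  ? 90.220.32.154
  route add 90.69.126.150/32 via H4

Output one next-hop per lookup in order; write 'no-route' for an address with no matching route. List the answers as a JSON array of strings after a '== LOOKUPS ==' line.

Trace:
  add 90.208.0.0/12 -> H0 at depth 12
  del 90.208.0.0/12 (clear depth 12)
  add 90.0.0.0/8 -> H2 at depth 8
  add 90.64.0.0/12 -> H2 at depth 12
  del 90.64.0.0/12 (clear depth 12)
  add 90.69.126.150/32 -> H2 at depth 32
  del 90.0.0.0/8 (clear depth 8)
  Q 16.251.178.91: descend 0 ; hops seen [∅] ; pick no-route
  add 90.69.112.0/20 -> H1 at depth 20
  add 0.0.0.0/0 -> H4 at depth 0
  Q 90.69.126.150: descend 01011010010001010111111010010110 ; hops seen [H4,H1,H2] ; pick H2
  add 90.208.80.0/20 -> H0 at depth 20
  add 0.0.0.0/0 -> H3 at depth 0
  del 90.208.80.0/20 (clear depth 20)
  add 90.208.94.142/31 -> H0 at depth 31
  Q 90.69.112.0: descend 01011010010001010111 ; hops seen [H3,H1] ; pick H1
  Q 90.208.94.142: descend 0101101011010000010111101000111 ; hops seen [H3,H0] ; pick H0
  add 90.208.0.0/12 -> H3 at depth 12
  Q 90.69.126.150: descend 01011010010001010111111010010110 ; hops seen [H3,H1,H2] ; pick H2
  Q 90.220.32.154: descend 010110101101 ; hops seen [H3,H3] ; pick H3
  add 90.69.126.150/32 -> H4 at depth 32

== LOOKUPS ==
["no-route","H2","H1","H0","H2","H3"]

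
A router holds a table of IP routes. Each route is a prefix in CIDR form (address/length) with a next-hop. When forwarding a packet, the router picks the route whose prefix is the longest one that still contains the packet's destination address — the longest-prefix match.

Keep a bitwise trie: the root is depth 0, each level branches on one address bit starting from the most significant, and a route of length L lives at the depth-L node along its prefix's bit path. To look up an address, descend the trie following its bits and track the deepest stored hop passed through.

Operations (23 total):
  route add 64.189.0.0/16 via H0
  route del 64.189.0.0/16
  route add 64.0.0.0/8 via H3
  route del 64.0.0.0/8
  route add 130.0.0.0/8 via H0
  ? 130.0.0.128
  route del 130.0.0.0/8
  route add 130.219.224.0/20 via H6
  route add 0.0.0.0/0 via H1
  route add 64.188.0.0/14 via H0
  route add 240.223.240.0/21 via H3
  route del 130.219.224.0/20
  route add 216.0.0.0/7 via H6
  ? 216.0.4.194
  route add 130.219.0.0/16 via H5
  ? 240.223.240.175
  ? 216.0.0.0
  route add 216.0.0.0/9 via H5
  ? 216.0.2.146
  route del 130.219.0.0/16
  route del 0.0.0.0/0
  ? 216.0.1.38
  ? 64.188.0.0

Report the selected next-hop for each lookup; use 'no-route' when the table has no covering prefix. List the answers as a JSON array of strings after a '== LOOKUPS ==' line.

Trace:
  + 64.189.0.0/16 (H0) depth=16
  del 64.189.0.0/16 (clear depth 16)
  + 64.0.0.0/8 (H3) depth=8
  del 64.0.0.0/8 (clear depth 8)
  + 130.0.0.0/8 (H0) depth=8
  ? 130.0.0.128  path d0:-→d1:-→d2:-→d3:-→d4:-→d5:-→d6:-→d7:-→d8:H0  best=H0
  del 130.0.0.0/8 (clear depth 8)
  + 130.219.224.0/20 (H6) depth=20
  + 0.0.0.0/0 (H1) depth=0
  + 64.188.0.0/14 (H0) depth=14
  + 240.223.240.0/21 (H3) depth=21
  del 130.219.224.0/20 (clear depth 20)
  + 216.0.0.0/7 (H6) depth=7
  ? 216.0.4.194  path d0:H1→d1:-→d2:-→d3:-→d4:-→d5:-→d6:-→d7:H6  best=H6
  + 130.219.0.0/16 (H5) depth=16
  ? 240.223.240.175  path d0:H1→d1:-→d2:-→d3:-→d4:-→d5:-→d6:-→d7:-→d8:-→d9:-→d10:-→d11:-→d12:-→d13:-→d14:-→d15:-→d16:-→d17:-→d18:-→d19:-→d20:-→d21:H3  best=H3
  ? 216.0.0.0  path d0:H1→d1:-→d2:-→d3:-→d4:-→d5:-→d6:-→d7:H6  best=H6
  + 216.0.0.0/9 (H5) depth=9
  ? 216.0.2.146  path d0:H1→d1:-→d2:-→d3:-→d4:-→d5:-→d6:-→d7:H6→d8:-→d9:H5  best=H5
  del 130.219.0.0/16 (clear depth 16)
  del 0.0.0.0/0 (clear depth 0)
  ? 216.0.1.38  path d0:-→d1:-→d2:-→d3:-→d4:-→d5:-→d6:-→d7:H6→d8:-→d9:H5  best=H5
  ? 64.188.0.0  path d0:-→d1:-→d2:-→d3:-→d4:-→d5:-→d6:-→d7:-→d8:-→d9:-→d10:-→d11:-→d12:-→d13:-→d14:H0→d15:-  best=H0

== LOOKUPS ==
["H0","H6","H3","H6","H5","H5","H0"]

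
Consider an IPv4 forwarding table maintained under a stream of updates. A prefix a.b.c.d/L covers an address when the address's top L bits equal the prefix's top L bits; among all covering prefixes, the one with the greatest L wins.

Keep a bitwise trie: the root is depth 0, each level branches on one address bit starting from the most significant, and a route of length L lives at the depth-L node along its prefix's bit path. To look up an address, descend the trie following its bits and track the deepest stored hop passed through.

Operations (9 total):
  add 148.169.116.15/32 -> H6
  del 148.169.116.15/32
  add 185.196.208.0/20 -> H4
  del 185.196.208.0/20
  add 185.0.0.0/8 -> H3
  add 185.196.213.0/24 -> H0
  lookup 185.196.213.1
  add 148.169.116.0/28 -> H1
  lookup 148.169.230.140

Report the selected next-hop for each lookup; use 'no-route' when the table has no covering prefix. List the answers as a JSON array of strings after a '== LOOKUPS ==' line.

Apply in order:
  + 148.169.116.15/32 (H6) depth=32
  del 148.169.116.15/32 (clear depth 32)
  + 185.196.208.0/20 (H4) depth=20
  del 185.196.208.0/20 (clear depth 20)
  + 185.0.0.0/8 (H3) depth=8
  + 185.196.213.0/24 (H0) depth=24
  Q 185.196.213.1: descend 101110011100010011010101 ; hops seen [H3,H0] ; pick H0
  + 148.169.116.0/28 (H1) depth=28
  Q 148.169.230.140: descend 1001010010101001 ; hops seen [∅] ; pick no-route

== LOOKUPS ==
["H0","no-route"]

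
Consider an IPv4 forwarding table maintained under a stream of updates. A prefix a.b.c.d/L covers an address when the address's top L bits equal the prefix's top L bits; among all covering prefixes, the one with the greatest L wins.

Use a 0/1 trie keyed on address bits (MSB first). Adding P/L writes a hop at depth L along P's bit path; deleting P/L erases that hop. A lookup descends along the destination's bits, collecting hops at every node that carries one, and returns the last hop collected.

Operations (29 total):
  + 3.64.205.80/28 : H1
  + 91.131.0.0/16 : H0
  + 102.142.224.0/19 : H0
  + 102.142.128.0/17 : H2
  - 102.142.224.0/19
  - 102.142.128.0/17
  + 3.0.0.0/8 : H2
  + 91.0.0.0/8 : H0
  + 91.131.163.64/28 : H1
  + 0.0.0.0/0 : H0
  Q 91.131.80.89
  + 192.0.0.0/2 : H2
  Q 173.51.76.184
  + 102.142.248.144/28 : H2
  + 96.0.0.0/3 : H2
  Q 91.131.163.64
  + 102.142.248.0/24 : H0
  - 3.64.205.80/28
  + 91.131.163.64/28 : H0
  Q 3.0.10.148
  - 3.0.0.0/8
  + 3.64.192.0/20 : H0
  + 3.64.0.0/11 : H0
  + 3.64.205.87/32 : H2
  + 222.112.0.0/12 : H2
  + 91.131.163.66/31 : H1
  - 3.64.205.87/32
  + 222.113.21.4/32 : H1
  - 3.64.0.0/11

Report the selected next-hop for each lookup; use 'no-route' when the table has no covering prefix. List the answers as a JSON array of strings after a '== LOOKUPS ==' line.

Trace:
  add 3.64.205.80/28 -> H1 at depth 28
  add 91.131.0.0/16 -> H0 at depth 16
  add 102.142.224.0/19 -> H0 at depth 19
  add 102.142.128.0/17 -> H2 at depth 17
  del 102.142.224.0/19 (clear depth 19)
  del 102.142.128.0/17 (clear depth 17)
  add 3.0.0.0/8 -> H2 at depth 8
  add 91.0.0.0/8 -> H0 at depth 8
  add 91.131.163.64/28 -> H1 at depth 28
  add 0.0.0.0/0 -> H0 at depth 0
  ? 91.131.80.89  path d0:H0→d1:-→d2:-→d3:-→d4:-→d5:-→d6:-→d7:-→d8:H0→d9:-→d10:-→d11:-→d12:-→d13:-→d14:-→d15:-→d16:H0  best=H0
  add 192.0.0.0/2 -> H2 at depth 2
  ? 173.51.76.184  path d0:H0→d1:-  best=H0
  add 102.142.248.144/28 -> H2 at depth 28
  add 96.0.0.0/3 -> H2 at depth 3
  ? 91.131.163.64  path d0:H0→d1:-→d2:-→d3:-→d4:-→d5:-→d6:-→d7:-→d8:H0→d9:-→d10:-→d11:-→d12:-→d13:-→d14:-→d15:-→d16:H0→d17:-→d18:-→d19:-→d20:-→d21:-→d22:-→d23:-→d24:-→d25:-→d26:-→d27:-→d28:H1  best=H1
  add 102.142.248.0/24 -> H0 at depth 24
  del 3.64.205.80/28 (clear depth 28)
  add 91.131.163.64/28 -> H0 at depth 28
  ? 3.0.10.148  path d0:H0→d1:-→d2:-→d3:-→d4:-→d5:-→d6:-→d7:-→d8:H2→d9:-  best=H2
  del 3.0.0.0/8 (clear depth 8)
  add 3.64.192.0/20 -> H0 at depth 20
  add 3.64.0.0/11 -> H0 at depth 11
  add 3.64.205.87/32 -> H2 at depth 32
  add 222.112.0.0/12 -> H2 at depth 12
  add 91.131.163.66/31 -> H1 at depth 31
  del 3.64.205.87/32 (clear depth 32)
  add 222.113.21.4/32 -> H1 at depth 32
  del 3.64.0.0/11 (clear depth 11)

== LOOKUPS ==
["H0","H0","H1","H2"]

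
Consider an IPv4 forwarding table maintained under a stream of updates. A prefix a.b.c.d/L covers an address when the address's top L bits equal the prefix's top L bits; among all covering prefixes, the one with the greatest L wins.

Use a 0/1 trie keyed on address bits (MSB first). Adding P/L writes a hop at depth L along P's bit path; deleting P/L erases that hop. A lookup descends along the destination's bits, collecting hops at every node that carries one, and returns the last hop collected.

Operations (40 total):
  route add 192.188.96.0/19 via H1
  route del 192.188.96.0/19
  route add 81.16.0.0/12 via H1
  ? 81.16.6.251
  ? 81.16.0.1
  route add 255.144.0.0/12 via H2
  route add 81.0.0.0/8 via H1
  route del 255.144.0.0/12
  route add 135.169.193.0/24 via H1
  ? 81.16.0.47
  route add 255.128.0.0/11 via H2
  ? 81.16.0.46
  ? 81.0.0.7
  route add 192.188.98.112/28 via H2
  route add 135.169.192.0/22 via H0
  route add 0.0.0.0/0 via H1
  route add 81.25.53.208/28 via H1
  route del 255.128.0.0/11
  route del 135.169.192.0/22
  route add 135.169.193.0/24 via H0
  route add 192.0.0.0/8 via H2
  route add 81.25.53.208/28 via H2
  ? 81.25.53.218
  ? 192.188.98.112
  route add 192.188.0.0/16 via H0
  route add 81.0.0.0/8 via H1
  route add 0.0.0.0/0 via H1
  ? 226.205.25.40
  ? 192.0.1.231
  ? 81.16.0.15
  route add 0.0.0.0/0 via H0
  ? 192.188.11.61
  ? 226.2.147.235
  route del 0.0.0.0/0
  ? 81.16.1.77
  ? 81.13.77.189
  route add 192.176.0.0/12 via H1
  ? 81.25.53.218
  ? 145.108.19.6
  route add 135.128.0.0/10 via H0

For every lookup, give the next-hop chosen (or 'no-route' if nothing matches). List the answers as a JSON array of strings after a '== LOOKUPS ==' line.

Apply in order:
  add 192.188.96.0/19 -> H1 at depth 19
  - 192.188.96.0/19 clear@19
  add 81.16.0.0/12 -> H1 at depth 12
  lookup 81.16.6.251: bits 010100010001 walk d0:-→d1:-→d2:-→d3:-→d4:-→d5:-→d6:-→d7:-→d8:-→d9:-→d10:-→d11:-→d12:H1 -> H1
  lookup 81.16.0.1: bits 010100010001 walk d0:-→d1:-→d2:-→d3:-→d4:-→d5:-→d6:-→d7:-→d8:-→d9:-→d10:-→d11:-→d12:H1 -> H1
  add 255.144.0.0/12 -> H2 at depth 12
  add 81.0.0.0/8 -> H1 at depth 8
  - 255.144.0.0/12 clear@12
  add 135.169.193.0/24 -> H1 at depth 24
  lookup 81.16.0.47: bits 010100010001 walk d0:-→d1:-→d2:-→d3:-→d4:-→d5:-→d6:-→d7:-→d8:H1→d9:-→d10:-→d11:-→d12:H1 -> H1
  add 255.128.0.0/11 -> H2 at depth 11
  lookup 81.16.0.46: bits 010100010001 walk d0:-→d1:-→d2:-→d3:-→d4:-→d5:-→d6:-→d7:-→d8:H1→d9:-→d10:-→d11:-→d12:H1 -> H1
  lookup 81.0.0.7: bits 01010001000 walk d0:-→d1:-→d2:-→d3:-→d4:-→d5:-→d6:-→d7:-→d8:H1→d9:-→d10:-→d11:- -> H1
  add 192.188.98.112/28 -> H2 at depth 28
  add 135.169.192.0/22 -> H0 at depth 22
  add 0.0.0.0/0 -> H1 at depth 0
  add 81.25.53.208/28 -> H1 at depth 28
  - 255.128.0.0/11 clear@11
  - 135.169.192.0/22 clear@22
  add 135.169.193.0/24 -> H0 at depth 24
  add 192.0.0.0/8 -> H2 at depth 8
  add 81.25.53.208/28 -> H2 at depth 28
  lookup 81.25.53.218: bits 0101000100011001001101011101 walk d0:H1→d1:-→d2:-→d3:-→d4:-→d5:-→d6:-→d7:-→d8:H1→d9:-→d10:-→d11:-→d12:H1→d13:-→d14:-→d15:-→d16:-→d17:-→d18:-→d19:-→d20:-→d21:-→d22:-→d23:-→d24:-→d25:-→d26:-→d27:-→d28:H2 -> H2
  lookup 192.188.98.112: bits 1100000010111100011000100111 walk d0:H1→d1:-→d2:-→d3:-→d4:-→d5:-→d6:-→d7:-→d8:H2→d9:-→d10:-→d11:-→d12:-→d13:-→d14:-→d15:-→d16:-→d17:-→d18:-→d19:-→d20:-→d21:-→d22:-→d23:-→d24:-→d25:-→d26:-→d27:-→d28:H2 -> H2
  add 192.188.0.0/16 -> H0 at depth 16
  add 81.0.0.0/8 -> H1 at depth 8
  add 0.0.0.0/0 -> H1 at depth 0
  lookup 226.205.25.40: bits 111 walk d0:H1→d1:-→d2:-→d3:- -> H1
  lookup 192.0.1.231: bits 11000000 walk d0:H1→d1:-→d2:-→d3:-→d4:-→d5:-→d6:-→d7:-→d8:H2 -> H2
  lookup 81.16.0.15: bits 010100010001 walk d0:H1→d1:-→d2:-→d3:-→d4:-→d5:-→d6:-→d7:-→d8:H1→d9:-→d10:-→d11:-→d12:H1 -> H1
  add 0.0.0.0/0 -> H0 at depth 0
  lookup 192.188.11.61: bits 11000000101111000 walk d0:H0→d1:-→d2:-→d3:-→d4:-→d5:-→d6:-→d7:-→d8:H2→d9:-→d10:-→d11:-→d12:-→d13:-→d14:-→d15:-→d16:H0→d17:- -> H0
  lookup 226.2.147.235: bits 111 walk d0:H0→d1:-→d2:-→d3:- -> H0
  - 0.0.0.0/0 clear@0
  lookup 81.16.1.77: bits 010100010001 walk d0:-→d1:-→d2:-→d3:-→d4:-→d5:-→d6:-→d7:-→d8:H1→d9:-→d10:-→d11:-→d12:H1 -> H1
  lookup 81.13.77.189: bits 01010001000 walk d0:-→d1:-→d2:-→d3:-→d4:-→d5:-→d6:-→d7:-→d8:H1→d9:-→d10:-→d11:- -> H1
  add 192.176.0.0/12 -> H1 at depth 12
  lookup 81.25.53.218: bits 0101000100011001001101011101 walk d0:-→d1:-→d2:-→d3:-→d4:-→d5:-→d6:-→d7:-→d8:H1→d9:-→d10:-→d11:-→d12:H1→d13:-→d14:-→d15:-→d16:-→d17:-→d18:-→d19:-→d20:-→d21:-→d22:-→d23:-→d24:-→d25:-→d26:-→d27:-→d28:H2 -> H2
  lookup 145.108.19.6: bits 100 walk d0:-→d1:-→d2:-→d3:- -> no-route
  add 135.128.0.0/10 -> H0 at depth 10

== LOOKUPS ==
["H1","H1","H1","H1","H1","H2","H2","H1","H2","H1","H0","H0","H1","H1","H2","no-route"]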